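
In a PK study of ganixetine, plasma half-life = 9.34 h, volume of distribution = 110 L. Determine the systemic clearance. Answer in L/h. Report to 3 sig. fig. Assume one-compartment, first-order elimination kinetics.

8.16 L/h

k = ln2 / t½ = 0.693147 / 9.34 = 0.07421 h⁻¹
CL = k × Vd = 0.07421 × 110 = 8.163 L/h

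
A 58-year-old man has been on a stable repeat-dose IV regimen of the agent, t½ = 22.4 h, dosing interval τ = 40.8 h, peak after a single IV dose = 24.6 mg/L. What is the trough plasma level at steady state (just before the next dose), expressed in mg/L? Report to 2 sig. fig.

9.7 mg/L

k = ln2 / t½ = 0.693147 / 22.4 = 0.03094 h⁻¹
e^(−kτ) = e^(−0.03094 × 40.8) = 0.2830
Accumulation ratio R = 1 / (1 − e^(−kτ)) = 1 / (1 − 0.2830) = 1.395
Steady-state trough = C₀ × R × e^(−kτ) = 24.6 × 1.395 × 0.2830 = 9.712 mg/L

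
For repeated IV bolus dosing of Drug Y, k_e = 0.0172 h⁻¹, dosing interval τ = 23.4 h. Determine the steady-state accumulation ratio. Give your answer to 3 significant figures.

e^(−kτ) = e^(−0.01720 × 23.4) = 0.6687
Accumulation ratio R = 1 / (1 − e^(−kτ)) = 1 / (1 − 0.6687) = 3.018

3.02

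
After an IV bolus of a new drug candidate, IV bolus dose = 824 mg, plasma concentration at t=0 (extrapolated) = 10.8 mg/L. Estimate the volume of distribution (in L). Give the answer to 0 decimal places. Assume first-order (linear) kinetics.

Vd = Dose / C₀ = 824.0 / 10.8 = 76.30 L

76 L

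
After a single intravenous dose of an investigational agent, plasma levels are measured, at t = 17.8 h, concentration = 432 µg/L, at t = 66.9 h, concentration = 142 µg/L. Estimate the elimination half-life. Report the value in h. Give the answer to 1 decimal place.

k = ln(C₁/C₂) / (t₂ − t₁) = ln(432/142) / (66.9 − 17.8)
  = 1.113 / 49.10 = 0.02267 h⁻¹
t½ = ln2 / k = 0.693147 / 0.02267 = 30.58 h

30.6 h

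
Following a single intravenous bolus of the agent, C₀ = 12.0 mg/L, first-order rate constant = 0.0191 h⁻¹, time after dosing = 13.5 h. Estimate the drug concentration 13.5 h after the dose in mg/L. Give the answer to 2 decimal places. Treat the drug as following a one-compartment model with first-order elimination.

9.27 mg/L

C = C₀ · e^(−k·t) = 12.00 × e^(−0.01910 × 13.5)
  = 12.00 × 0.7727 = 9.272 mg/L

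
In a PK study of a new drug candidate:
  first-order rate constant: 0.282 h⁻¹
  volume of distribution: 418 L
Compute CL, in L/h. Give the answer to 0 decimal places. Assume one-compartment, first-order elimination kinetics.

118 L/h

CL = k × Vd = 0.282 × 418 = 117.9 L/h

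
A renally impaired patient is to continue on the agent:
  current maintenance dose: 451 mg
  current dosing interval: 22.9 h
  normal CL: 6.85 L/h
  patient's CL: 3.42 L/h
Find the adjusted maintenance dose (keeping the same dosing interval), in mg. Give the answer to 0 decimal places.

225 mg

To keep the same average steady-state level, dosing rate must scale with clearance.
CL ratio = 3.42 / 6.85 = 0.4993
New dose (same interval) = 451 × 0.4993 = 225.2 mg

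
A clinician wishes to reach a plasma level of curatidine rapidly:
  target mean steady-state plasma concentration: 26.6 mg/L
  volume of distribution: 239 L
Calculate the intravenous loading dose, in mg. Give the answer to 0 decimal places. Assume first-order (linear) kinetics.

LD = Css × Vd = 26.6 × 239 = 6357 mg

6357 mg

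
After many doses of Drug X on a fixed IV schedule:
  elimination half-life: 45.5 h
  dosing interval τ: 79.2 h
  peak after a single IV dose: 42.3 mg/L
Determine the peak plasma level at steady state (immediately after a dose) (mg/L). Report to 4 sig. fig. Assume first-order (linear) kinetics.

k = ln2 / t½ = 0.693147 / 45.5 = 0.01523 h⁻¹
e^(−kτ) = e^(−0.01523 × 79.2) = 0.2993
Accumulation ratio R = 1 / (1 − e^(−kτ)) = 1 / (1 − 0.2993) = 1.427
Steady-state peak = C₀ × R = 42.3 × 1.427 = 60.36 mg/L

60.36 mg/L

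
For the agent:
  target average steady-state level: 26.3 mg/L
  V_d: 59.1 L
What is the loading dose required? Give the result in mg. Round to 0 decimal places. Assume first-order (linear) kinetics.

1554 mg

LD = Css × Vd = 26.3 × 59.1 = 1554 mg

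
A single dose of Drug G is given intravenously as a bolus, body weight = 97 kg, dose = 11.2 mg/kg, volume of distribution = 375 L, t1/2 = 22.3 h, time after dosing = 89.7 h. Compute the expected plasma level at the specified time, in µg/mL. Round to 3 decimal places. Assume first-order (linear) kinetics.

0.178 µg/mL

Total dose = 11.2 × 97 = 1086 mg
C₀ = Dose / Vd = 1086 / 375 = 2.896 mg/L
k = ln2 / t½ = 0.693147 / 22.3 = 0.03108 h⁻¹
C = C₀ · e^(−k·t) = 2.896 × e^(−0.03108 × 89.7)
  = 2.896 × 0.06155 = 0.1782 mg/L
(0.1782 mg/L = 0.1782 µg/mL)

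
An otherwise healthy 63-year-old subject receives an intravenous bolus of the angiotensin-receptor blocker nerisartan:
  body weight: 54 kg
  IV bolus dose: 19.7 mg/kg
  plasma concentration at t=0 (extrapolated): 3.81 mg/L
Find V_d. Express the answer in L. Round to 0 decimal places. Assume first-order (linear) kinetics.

Dose = 19.7 × 54 = 1064 mg
Vd = Dose / C₀ = 1064 / 3.81 = 279.3 L

279 L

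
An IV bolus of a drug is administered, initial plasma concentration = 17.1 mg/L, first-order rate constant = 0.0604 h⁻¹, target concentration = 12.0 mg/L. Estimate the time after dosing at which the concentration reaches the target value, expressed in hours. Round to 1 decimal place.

t = ln(C₀ / C) / k = ln(17.10 / 12.0) / 0.06040
  = ln(1.425) / 0.06040 = 0.3542 / 0.06040 = 5.864 h

5.9 h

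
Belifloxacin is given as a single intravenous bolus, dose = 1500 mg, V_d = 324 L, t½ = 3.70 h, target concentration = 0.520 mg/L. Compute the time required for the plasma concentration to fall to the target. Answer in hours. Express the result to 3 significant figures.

11.7 h

C₀ = Dose / Vd = 1500 / 324 = 4.630 mg/L
k = ln2 / t½ = 0.693147 / 3.70 = 0.1873 h⁻¹
t = ln(C₀ / C) / k = ln(4.630 / 0.520) / 0.1873
  = ln(8.904) / 0.1873 = 2.187 / 0.1873 = 11.68 h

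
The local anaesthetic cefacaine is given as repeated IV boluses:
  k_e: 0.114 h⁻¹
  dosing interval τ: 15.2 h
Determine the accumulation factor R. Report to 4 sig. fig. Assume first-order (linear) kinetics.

1.215

e^(−kτ) = e^(−0.1140 × 15.2) = 0.1768
Accumulation ratio R = 1 / (1 − e^(−kτ)) = 1 / (1 − 0.1768) = 1.215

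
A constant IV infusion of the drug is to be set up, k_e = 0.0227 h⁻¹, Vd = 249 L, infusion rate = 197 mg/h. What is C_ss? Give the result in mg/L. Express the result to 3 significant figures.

34.9 mg/L

CL = k × Vd = 0.02270 × 249 = 5.652 L/h
At steady state Css = R₀ / CL = 197 / 5.652 = 34.85 mg/L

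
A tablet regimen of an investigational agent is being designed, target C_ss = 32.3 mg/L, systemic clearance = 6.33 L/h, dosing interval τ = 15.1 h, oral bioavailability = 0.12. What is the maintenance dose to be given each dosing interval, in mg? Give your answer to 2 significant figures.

At steady state, F × (Dose/τ) = Css × CL.
Dose = Css × CL × τ / F = 32.3 × 6.330 × 15.1 / 0.12 = 25730 mg

26000 mg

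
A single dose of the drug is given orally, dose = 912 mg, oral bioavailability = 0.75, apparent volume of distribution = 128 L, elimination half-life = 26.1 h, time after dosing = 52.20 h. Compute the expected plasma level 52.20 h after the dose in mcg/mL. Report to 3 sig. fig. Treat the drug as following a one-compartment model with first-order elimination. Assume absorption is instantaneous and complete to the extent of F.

1.34 mcg/mL

Amount reaching circulation = F × Dose = 0.75 × 912.0 = 684.0 mg
C₀ = F·Dose / Vd = 684.0 / 128 = 5.344 mg/L
k = ln2 / t½ = 0.693147 / 26.1 = 0.02656 h⁻¹
t / t½ = 52.20 / 26.1 = 2 half-lives
C = C₀ × (1/2)^2 = 5.344 × 0.2500 = 1.336 mg/L
(1.336 mg/L = 1.336 mcg/mL)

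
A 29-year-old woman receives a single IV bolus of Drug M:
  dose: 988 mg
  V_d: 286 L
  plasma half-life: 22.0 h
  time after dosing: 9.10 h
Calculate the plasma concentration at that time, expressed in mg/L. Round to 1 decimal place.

2.6 mg/L

C₀ = Dose / Vd = 988.0 / 286 = 3.455 mg/L
k = ln2 / t½ = 0.693147 / 22.0 = 0.03151 h⁻¹
C = C₀ · e^(−k·t) = 3.455 × e^(−0.03151 × 9.10)
  = 3.455 × 0.7507 = 2.594 mg/L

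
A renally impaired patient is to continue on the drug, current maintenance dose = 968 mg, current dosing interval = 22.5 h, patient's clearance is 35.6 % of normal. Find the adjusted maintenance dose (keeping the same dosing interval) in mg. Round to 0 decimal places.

To keep the same average steady-state level, dosing rate must scale with clearance.
CL ratio = 35.6 / 100 = 0.3560
New dose (same interval) = 968 × 0.3560 = 344.6 mg

345 mg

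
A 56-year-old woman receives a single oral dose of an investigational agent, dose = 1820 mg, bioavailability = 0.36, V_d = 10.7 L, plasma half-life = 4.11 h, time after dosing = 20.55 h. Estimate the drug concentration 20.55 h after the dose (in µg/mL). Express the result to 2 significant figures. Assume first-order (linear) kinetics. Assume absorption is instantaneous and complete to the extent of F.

Amount reaching circulation = F × Dose = 0.36 × 1820 = 655.2 mg
C₀ = F·Dose / Vd = 655.2 / 10.7 = 61.23 mg/L
k = ln2 / t½ = 0.693147 / 4.11 = 0.1686 h⁻¹
t / t½ = 20.55 / 4.11 = 5 half-lives
C = C₀ × (1/2)^5 = 61.23 × 0.03125 = 1.913 mg/L
(1.913 mg/L = 1.913 µg/mL)

1.9 µg/mL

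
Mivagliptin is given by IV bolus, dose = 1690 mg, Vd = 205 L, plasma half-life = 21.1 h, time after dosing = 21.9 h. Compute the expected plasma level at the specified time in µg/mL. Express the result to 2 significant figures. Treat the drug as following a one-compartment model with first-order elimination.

C₀ = Dose / Vd = 1690 / 205 = 8.244 mg/L
k = ln2 / t½ = 0.693147 / 21.1 = 0.03285 h⁻¹
C = C₀ · e^(−k·t) = 8.244 × e^(−0.03285 × 21.9)
  = 8.244 × 0.4870 = 4.015 mg/L
(4.015 mg/L = 4.015 µg/mL)

4.0 µg/mL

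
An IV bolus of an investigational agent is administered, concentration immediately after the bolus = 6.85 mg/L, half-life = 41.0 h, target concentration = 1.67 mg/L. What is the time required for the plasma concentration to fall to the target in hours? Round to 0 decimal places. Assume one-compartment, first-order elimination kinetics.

83 h

k = ln2 / t½ = 0.693147 / 41.0 = 0.01691 h⁻¹
t = ln(C₀ / C) / k = ln(6.850 / 1.67) / 0.01691
  = ln(4.102) / 0.01691 = 1.411 / 0.01691 = 83.44 h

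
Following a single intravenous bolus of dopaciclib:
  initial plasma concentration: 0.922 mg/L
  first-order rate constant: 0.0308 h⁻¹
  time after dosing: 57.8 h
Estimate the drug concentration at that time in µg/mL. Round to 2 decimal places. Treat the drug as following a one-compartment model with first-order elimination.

C = C₀ · e^(−k·t) = 0.9220 × e^(−0.03080 × 57.8)
  = 0.9220 × 0.1686 = 0.1554 mg/L
(0.1554 mg/L = 0.1554 µg/mL)

0.16 µg/mL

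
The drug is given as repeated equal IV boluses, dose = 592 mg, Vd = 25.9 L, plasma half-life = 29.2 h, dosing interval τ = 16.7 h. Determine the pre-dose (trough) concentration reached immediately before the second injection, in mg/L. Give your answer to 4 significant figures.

C₀ per dose = Dose / Vd = 592 / 25.9 = 22.86 mg/L
k = ln2 / t½ = 0.693147 / 29.2 = 0.02374 h⁻¹
Fraction remaining after one interval: r = e^(−kτ) = e^(−0.02374 × 16.7) = 0.6727
Before dose 2, 1 dose has been given (aged 1τ).
C_trough = C₀ × r = 22.86 × 0.6727 = 15.38 mg/L

15.38 mg/L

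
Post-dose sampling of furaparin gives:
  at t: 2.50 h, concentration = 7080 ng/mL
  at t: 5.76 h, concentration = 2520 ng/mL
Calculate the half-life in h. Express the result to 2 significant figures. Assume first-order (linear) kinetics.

2.2 h

k = ln(C₁/C₂) / (t₂ − t₁) = ln(7080/2520) / (5.76 − 2.50)
  = 1.033 / 3.260 = 0.3169 h⁻¹
t½ = ln2 / k = 0.693147 / 0.3169 = 2.187 h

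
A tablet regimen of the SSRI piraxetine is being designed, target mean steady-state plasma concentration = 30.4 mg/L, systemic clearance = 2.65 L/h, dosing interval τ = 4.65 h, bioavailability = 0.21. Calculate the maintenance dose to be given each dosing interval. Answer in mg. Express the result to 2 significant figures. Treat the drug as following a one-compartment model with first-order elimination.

1800 mg

At steady state, F × (Dose/τ) = Css × CL.
Dose = Css × CL × τ / F = 30.4 × 2.650 × 4.65 / 0.21 = 1784 mg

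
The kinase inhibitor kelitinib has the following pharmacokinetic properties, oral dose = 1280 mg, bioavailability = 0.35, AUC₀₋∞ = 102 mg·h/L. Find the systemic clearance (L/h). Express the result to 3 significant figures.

4.39 L/h

CL = F·Dose / AUC = 0.35 × 1280 / 102 = 4.392 L/h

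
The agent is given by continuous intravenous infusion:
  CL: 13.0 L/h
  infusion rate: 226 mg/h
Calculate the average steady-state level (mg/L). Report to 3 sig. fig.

At steady state Css = R₀ / CL = 226 / 13.00 = 17.38 mg/L

17.4 mg/L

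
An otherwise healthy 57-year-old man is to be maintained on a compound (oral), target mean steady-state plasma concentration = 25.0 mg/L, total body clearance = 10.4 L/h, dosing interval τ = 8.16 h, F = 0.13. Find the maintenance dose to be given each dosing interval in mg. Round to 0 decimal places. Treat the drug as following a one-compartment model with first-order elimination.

At steady state, F × (Dose/τ) = Css × CL.
Dose = Css × CL × τ / F = 25.0 × 10.40 × 8.16 / 0.13 = 16320 mg

16320 mg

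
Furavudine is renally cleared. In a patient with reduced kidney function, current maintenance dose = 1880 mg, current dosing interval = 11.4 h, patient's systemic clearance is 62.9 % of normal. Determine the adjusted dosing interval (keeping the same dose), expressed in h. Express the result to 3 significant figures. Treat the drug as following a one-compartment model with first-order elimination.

18.1 h

To keep the same average steady-state level, dosing rate must scale with clearance.
CL ratio = 62.9 / 100 = 0.6290
New interval (same dose) = 11.4 / 0.6290 = 18.12 h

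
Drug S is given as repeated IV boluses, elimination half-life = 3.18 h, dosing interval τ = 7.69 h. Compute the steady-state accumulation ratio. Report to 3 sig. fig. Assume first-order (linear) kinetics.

k = ln2 / t½ = 0.693147 / 3.18 = 0.2180 h⁻¹
e^(−kτ) = e^(−0.2180 × 7.69) = 0.1870
Accumulation ratio R = 1 / (1 − e^(−kτ)) = 1 / (1 − 0.1870) = 1.230

1.23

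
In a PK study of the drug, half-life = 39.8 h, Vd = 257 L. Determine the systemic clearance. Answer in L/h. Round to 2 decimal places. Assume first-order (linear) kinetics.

4.48 L/h

k = ln2 / t½ = 0.693147 / 39.8 = 0.01742 h⁻¹
CL = k × Vd = 0.01742 × 257 = 4.477 L/h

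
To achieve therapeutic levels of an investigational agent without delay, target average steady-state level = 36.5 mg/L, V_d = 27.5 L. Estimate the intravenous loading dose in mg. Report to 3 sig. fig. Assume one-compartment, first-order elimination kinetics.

1000 mg

LD = Css × Vd = 36.5 × 27.5 = 1004 mg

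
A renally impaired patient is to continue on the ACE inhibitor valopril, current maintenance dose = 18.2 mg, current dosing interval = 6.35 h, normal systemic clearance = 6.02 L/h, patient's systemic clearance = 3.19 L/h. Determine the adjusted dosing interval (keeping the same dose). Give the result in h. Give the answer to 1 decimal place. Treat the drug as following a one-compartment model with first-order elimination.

12.0 h

To keep the same average steady-state level, dosing rate must scale with clearance.
CL ratio = 3.19 / 6.02 = 0.5299
New interval (same dose) = 6.35 / 0.5299 = 11.98 h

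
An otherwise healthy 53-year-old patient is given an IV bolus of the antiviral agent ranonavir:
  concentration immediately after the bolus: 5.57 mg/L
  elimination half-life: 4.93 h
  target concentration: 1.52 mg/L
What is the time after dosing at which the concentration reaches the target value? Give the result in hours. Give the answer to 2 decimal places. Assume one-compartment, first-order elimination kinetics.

9.24 h

k = ln2 / t½ = 0.693147 / 4.93 = 0.1406 h⁻¹
t = ln(C₀ / C) / k = ln(5.570 / 1.52) / 0.1406
  = ln(3.664) / 0.1406 = 1.299 / 0.1406 = 9.239 h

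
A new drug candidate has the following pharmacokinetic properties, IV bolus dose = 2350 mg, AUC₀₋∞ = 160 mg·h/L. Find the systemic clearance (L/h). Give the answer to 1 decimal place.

CL = Dose / AUC = 2350 / 160 = 14.69 L/h

14.7 L/h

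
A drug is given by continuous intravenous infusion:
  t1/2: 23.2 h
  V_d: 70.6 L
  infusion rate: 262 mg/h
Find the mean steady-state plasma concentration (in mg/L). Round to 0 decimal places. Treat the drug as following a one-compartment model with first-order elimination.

124 mg/L

k = ln2 / t½ = 0.693147 / 23.2 = 0.02988 h⁻¹
CL = k × Vd = 0.02988 × 70.6 = 2.110 L/h
At steady state Css = R₀ / CL = 262 / 2.110 = 124.2 mg/L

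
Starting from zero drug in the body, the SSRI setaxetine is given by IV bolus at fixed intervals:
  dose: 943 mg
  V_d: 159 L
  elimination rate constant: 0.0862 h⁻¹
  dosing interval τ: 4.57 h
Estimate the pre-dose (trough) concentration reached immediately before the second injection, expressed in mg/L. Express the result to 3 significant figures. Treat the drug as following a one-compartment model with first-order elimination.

4.00 mg/L

C₀ per dose = Dose / Vd = 943 / 159 = 5.931 mg/L
Fraction remaining after one interval: r = e^(−kτ) = e^(−0.08620 × 4.57) = 0.6744
Before dose 2, 1 dose has been given (aged 1τ).
C_trough = C₀ × r = 5.931 × 0.6744 = 4.000 mg/L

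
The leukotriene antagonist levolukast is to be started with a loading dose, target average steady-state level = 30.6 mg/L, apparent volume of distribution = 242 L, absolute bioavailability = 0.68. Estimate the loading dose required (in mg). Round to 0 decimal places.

LD = Css × Vd / F = 30.6 × 242 / 0.68 = 10890 mg

10890 mg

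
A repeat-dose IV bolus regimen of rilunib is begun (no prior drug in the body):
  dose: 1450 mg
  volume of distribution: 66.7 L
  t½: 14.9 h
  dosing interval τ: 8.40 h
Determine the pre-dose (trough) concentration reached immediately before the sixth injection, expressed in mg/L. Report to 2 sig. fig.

39 mg/L

C₀ per dose = Dose / Vd = 1450 / 66.7 = 21.74 mg/L
k = ln2 / t½ = 0.693147 / 14.9 = 0.04652 h⁻¹
Fraction remaining after one interval: r = e^(−kτ) = e^(−0.04652 × 8.40) = 0.6765
Before dose 6, 5 doses have been given (aged 1τ, 2τ, 3τ, 4τ, 5τ).
C_trough = C₀ × (r + r² + … + r^5) = C₀ × r(1−r^5)/(1−r)
        = 21.74 × 0.6765 × (1 − 0.1417) / (1 − 0.6765) = 39.02 mg/L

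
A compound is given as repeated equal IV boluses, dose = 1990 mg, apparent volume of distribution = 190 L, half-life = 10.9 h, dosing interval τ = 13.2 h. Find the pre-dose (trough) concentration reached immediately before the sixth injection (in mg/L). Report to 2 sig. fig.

7.8 mg/L

C₀ per dose = Dose / Vd = 1990 / 190 = 10.47 mg/L
k = ln2 / t½ = 0.693147 / 10.9 = 0.06359 h⁻¹
Fraction remaining after one interval: r = e^(−kτ) = e^(−0.06359 × 13.2) = 0.4320
Before dose 6, 5 doses have been given (aged 1τ, 2τ, 3τ, 4τ, 5τ).
C_trough = C₀ × (r + r² + … + r^5) = C₀ × r(1−r^5)/(1−r)
        = 10.47 × 0.4320 × (1 − 0.01505) / (1 − 0.4320) = 7.843 mg/L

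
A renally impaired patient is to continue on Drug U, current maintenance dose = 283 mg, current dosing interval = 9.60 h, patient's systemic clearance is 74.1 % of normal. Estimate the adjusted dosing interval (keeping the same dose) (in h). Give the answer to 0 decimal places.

13 h

To keep the same average steady-state level, dosing rate must scale with clearance.
CL ratio = 74.1 / 100 = 0.7410
New interval (same dose) = 9.60 / 0.7410 = 12.96 h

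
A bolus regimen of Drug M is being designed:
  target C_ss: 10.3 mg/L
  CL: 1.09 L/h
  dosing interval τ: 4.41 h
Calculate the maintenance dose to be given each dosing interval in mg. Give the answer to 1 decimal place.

At steady state, Dose/τ = Css × CL.
Dose = Css × CL × τ = 10.3 × 1.090 × 4.41 = 49.51 mg

49.5 mg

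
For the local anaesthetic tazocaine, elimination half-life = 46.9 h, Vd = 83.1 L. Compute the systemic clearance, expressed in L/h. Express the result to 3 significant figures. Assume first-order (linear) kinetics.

1.23 L/h

k = ln2 / t½ = 0.693147 / 46.9 = 0.01478 h⁻¹
CL = k × Vd = 0.01478 × 83.1 = 1.228 L/h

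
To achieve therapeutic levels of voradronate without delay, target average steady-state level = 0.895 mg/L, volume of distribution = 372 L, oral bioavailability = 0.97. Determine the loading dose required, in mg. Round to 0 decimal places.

LD = Css × Vd / F = 0.895 × 372 / 0.97 = 343.2 mg

343 mg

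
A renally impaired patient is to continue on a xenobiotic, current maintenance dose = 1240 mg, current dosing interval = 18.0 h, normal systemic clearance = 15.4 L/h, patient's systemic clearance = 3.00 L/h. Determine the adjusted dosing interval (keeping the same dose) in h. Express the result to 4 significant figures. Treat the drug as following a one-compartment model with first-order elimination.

To keep the same average steady-state level, dosing rate must scale with clearance.
CL ratio = 3.00 / 15.4 = 0.1948
New interval (same dose) = 18.0 / 0.1948 = 92.40 h

92.40 h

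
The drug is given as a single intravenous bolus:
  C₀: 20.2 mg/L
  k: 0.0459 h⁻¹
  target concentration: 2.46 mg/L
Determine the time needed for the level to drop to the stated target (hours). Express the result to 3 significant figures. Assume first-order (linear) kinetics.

45.9 h

t = ln(C₀ / C) / k = ln(20.20 / 2.46) / 0.04590
  = ln(8.211) / 0.04590 = 2.105 / 0.04590 = 45.86 h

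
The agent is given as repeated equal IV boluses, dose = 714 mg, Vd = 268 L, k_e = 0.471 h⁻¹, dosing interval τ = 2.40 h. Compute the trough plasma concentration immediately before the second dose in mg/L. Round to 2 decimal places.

0.86 mg/L

C₀ per dose = Dose / Vd = 714 / 268 = 2.664 mg/L
Fraction remaining after one interval: r = e^(−kτ) = e^(−0.4710 × 2.40) = 0.3229
Before dose 2, 1 dose has been given (aged 1τ).
C_trough = C₀ × r = 2.664 × 0.3229 = 0.8602 mg/L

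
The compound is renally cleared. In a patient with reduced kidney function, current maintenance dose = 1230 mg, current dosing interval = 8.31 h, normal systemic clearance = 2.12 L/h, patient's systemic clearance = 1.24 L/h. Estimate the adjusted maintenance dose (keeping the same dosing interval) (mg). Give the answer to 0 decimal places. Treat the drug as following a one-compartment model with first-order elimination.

To keep the same average steady-state level, dosing rate must scale with clearance.
CL ratio = 1.24 / 2.12 = 0.5849
New dose (same interval) = 1230 × 0.5849 = 719.4 mg

719 mg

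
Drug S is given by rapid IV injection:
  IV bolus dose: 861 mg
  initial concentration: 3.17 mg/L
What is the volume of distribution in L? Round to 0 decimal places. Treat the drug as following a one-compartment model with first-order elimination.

Vd = Dose / C₀ = 861.0 / 3.17 = 271.6 L

272 L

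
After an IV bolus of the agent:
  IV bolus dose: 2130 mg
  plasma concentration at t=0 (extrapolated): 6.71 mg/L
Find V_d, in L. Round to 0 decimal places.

Vd = Dose / C₀ = 2130 / 6.71 = 317.4 L

317 L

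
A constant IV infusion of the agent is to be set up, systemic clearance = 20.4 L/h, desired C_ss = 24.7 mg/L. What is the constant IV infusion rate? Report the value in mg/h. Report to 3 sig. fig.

At steady state, infusion rate R₀ = Css × CL = 24.7 × 20.40 = 503.9 mg/h

504 mg/h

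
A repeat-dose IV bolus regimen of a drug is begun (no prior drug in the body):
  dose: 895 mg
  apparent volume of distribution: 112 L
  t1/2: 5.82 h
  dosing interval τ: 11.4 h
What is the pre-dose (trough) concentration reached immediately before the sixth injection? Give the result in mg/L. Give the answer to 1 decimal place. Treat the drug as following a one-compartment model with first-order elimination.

2.8 mg/L

C₀ per dose = Dose / Vd = 895 / 112 = 7.991 mg/L
k = ln2 / t½ = 0.693147 / 5.82 = 0.1191 h⁻¹
Fraction remaining after one interval: r = e^(−kτ) = e^(−0.1191 × 11.4) = 0.2572
Before dose 6, 5 doses have been given (aged 1τ, 2τ, 3τ, 4τ, 5τ).
C_trough = C₀ × (r + r² + … + r^5) = C₀ × r(1−r^5)/(1−r)
        = 7.991 × 0.2572 × (1 − 0.001126) / (1 − 0.2572) = 2.764 mg/L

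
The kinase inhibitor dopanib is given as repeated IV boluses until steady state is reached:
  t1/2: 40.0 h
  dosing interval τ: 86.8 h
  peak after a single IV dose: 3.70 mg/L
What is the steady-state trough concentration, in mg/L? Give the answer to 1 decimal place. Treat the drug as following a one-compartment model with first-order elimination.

1.1 mg/L

k = ln2 / t½ = 0.693147 / 40.0 = 0.01733 h⁻¹
e^(−kτ) = e^(−0.01733 × 86.8) = 0.2222
Accumulation ratio R = 1 / (1 − e^(−kτ)) = 1 / (1 − 0.2222) = 1.286
Steady-state trough = C₀ × R × e^(−kτ) = 3.70 × 1.286 × 0.2222 = 1.057 mg/L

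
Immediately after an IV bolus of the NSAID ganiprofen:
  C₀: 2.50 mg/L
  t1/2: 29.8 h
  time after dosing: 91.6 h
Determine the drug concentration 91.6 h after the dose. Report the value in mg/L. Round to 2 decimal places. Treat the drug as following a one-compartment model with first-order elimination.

0.30 mg/L

k = ln2 / t½ = 0.693147 / 29.8 = 0.02326 h⁻¹
C = C₀ · e^(−k·t) = 2.500 × e^(−0.02326 × 91.6)
  = 2.500 × 0.1188 = 0.2970 mg/L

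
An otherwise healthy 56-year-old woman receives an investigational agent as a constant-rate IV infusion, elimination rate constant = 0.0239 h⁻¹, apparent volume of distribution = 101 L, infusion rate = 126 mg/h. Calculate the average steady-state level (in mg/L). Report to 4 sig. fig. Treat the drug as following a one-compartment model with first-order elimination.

52.20 mg/L

CL = k × Vd = 0.02390 × 101 = 2.414 L/h
At steady state Css = R₀ / CL = 126 / 2.414 = 52.20 mg/L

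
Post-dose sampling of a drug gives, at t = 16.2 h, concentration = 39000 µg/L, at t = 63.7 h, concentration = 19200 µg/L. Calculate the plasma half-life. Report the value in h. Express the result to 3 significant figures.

46.5 h

k = ln(C₁/C₂) / (t₂ − t₁) = ln(39000/19200) / (63.7 − 16.2)
  = 0.7087 / 47.50 = 0.01492 h⁻¹
t½ = ln2 / k = 0.693147 / 0.01492 = 46.46 h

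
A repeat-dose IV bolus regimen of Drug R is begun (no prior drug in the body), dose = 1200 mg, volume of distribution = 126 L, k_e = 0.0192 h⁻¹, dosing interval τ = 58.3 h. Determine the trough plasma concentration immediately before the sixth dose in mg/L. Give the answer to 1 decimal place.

C₀ per dose = Dose / Vd = 1200 / 126 = 9.524 mg/L
Fraction remaining after one interval: r = e^(−kτ) = e^(−0.01920 × 58.3) = 0.3265
Before dose 6, 5 doses have been given (aged 1τ, 2τ, 3τ, 4τ, 5τ).
C_trough = C₀ × (r + r² + … + r^5) = C₀ × r(1−r^5)/(1−r)
        = 9.524 × 0.3265 × (1 − 0.003710) / (1 − 0.3265) = 4.600 mg/L

4.6 mg/L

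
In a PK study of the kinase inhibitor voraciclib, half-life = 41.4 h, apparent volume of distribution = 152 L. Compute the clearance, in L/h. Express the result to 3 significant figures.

2.54 L/h

k = ln2 / t½ = 0.693147 / 41.4 = 0.01674 h⁻¹
CL = k × Vd = 0.01674 × 152 = 2.544 L/h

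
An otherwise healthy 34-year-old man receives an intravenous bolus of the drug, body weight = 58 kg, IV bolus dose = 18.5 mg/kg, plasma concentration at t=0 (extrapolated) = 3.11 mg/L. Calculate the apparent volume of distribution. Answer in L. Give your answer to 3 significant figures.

Dose = 18.5 × 58 = 1073 mg
Vd = Dose / C₀ = 1073 / 3.11 = 345.0 L

345 L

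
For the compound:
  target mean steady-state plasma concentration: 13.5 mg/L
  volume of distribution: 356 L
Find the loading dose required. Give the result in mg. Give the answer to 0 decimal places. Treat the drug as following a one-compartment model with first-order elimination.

4806 mg

LD = Css × Vd = 13.5 × 356 = 4806 mg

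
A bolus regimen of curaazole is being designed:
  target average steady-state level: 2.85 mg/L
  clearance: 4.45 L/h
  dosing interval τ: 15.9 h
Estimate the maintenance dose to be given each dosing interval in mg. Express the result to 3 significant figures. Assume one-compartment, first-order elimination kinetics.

At steady state, Dose/τ = Css × CL.
Dose = Css × CL × τ = 2.85 × 4.450 × 15.9 = 201.7 mg

202 mg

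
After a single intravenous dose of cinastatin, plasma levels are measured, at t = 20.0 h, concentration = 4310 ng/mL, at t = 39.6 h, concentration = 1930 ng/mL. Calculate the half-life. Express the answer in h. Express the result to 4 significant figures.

k = ln(C₁/C₂) / (t₂ − t₁) = ln(4310/1930) / (39.6 − 20.0)
  = 0.8034 / 19.60 = 0.04099 h⁻¹
t½ = ln2 / k = 0.693147 / 0.04099 = 16.91 h

16.91 h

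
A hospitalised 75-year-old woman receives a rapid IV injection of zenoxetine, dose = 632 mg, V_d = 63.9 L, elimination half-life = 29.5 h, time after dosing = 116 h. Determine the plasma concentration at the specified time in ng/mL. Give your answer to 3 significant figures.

C₀ = Dose / Vd = 632.0 / 63.9 = 9.890 mg/L
k = ln2 / t½ = 0.693147 / 29.5 = 0.02350 h⁻¹
C = C₀ · e^(−k·t) = 9.890 × e^(−0.02350 × 116)
  = 9.890 × 0.06548 = 0.6476 mg/L
Convert: 0.6476 mg/L × 1000 = 647.6 ng/mL

648 ng/mL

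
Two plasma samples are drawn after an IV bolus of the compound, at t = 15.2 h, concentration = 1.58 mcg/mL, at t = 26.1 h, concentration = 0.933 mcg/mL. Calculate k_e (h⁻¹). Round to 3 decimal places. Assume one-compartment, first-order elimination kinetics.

k = ln(C₁/C₂) / (t₂ − t₁) = ln(1.58/0.933) / (26.1 − 15.2)
  = 0.5268 / 10.90 = 0.04833 h⁻¹

0.048 h⁻¹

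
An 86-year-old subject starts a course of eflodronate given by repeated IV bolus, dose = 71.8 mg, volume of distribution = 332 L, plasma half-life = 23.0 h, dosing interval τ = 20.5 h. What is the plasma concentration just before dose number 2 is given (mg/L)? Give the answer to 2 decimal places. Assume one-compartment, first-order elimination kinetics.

C₀ per dose = Dose / Vd = 71.8 / 332 = 0.2163 mg/L
k = ln2 / t½ = 0.693147 / 23.0 = 0.03014 h⁻¹
Fraction remaining after one interval: r = e^(−kτ) = e^(−0.03014 × 20.5) = 0.5391
Before dose 2, 1 dose has been given (aged 1τ).
C_trough = C₀ × r = 0.2163 × 0.5391 = 0.1166 mg/L

0.12 mg/L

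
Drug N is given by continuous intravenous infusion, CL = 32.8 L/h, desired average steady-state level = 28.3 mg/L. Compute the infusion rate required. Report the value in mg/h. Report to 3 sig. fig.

928 mg/h

At steady state, infusion rate R₀ = Css × CL = 28.3 × 32.80 = 928.2 mg/h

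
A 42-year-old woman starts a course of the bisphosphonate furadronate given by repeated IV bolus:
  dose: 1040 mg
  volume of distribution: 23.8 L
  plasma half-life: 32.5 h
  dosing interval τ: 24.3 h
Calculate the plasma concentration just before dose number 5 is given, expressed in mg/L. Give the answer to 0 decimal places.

C₀ per dose = Dose / Vd = 1040 / 23.8 = 43.70 mg/L
k = ln2 / t½ = 0.693147 / 32.5 = 0.02133 h⁻¹
Fraction remaining after one interval: r = e^(−kτ) = e^(−0.02133 × 24.3) = 0.5955
Before dose 5, 4 doses have been given (aged 1τ, 2τ, 3τ, 4τ).
C_trough = C₀ × (r + r² + … + r^4) = C₀ × r(1−r^4)/(1−r)
        = 43.70 × 0.5955 × (1 − 0.1258) / (1 − 0.5955) = 56.24 mg/L

56 mg/L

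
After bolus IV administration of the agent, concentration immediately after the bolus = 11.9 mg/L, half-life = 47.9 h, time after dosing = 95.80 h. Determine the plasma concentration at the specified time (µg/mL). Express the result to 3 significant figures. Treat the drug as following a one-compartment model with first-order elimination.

2.98 µg/mL

k = ln2 / t½ = 0.693147 / 47.9 = 0.01447 h⁻¹
t / t½ = 95.80 / 47.9 = 2 half-lives
C = C₀ × (1/2)^2 = 11.90 × 0.2500 = 2.975 mg/L
(2.975 mg/L = 2.975 µg/mL)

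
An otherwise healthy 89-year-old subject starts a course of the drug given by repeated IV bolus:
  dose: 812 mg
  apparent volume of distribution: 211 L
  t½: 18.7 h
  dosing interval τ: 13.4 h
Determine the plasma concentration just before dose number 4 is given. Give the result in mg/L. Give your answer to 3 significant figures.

4.63 mg/L

C₀ per dose = Dose / Vd = 812 / 211 = 3.848 mg/L
k = ln2 / t½ = 0.693147 / 18.7 = 0.03707 h⁻¹
Fraction remaining after one interval: r = e^(−kτ) = e^(−0.03707 × 13.4) = 0.6085
Before dose 4, 3 doses have been given (aged 1τ, 2τ, 3τ).
C_trough = C₀ × (r + r² + … + r^3) = C₀ × r(1−r^3)/(1−r)
        = 3.848 × 0.6085 × (1 − 0.2253) / (1 − 0.6085) = 4.633 mg/L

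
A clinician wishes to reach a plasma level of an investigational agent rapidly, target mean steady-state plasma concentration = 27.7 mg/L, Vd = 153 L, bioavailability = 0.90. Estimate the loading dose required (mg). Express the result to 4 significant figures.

LD = Css × Vd / F = 27.7 × 153 / 0.90 = 4709 mg

4709 mg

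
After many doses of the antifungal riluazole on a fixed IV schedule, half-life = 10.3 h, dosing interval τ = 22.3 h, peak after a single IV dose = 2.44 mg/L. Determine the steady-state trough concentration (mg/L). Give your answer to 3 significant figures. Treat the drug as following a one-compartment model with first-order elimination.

k = ln2 / t½ = 0.693147 / 10.3 = 0.06730 h⁻¹
e^(−kτ) = e^(−0.06730 × 22.3) = 0.2230
Accumulation ratio R = 1 / (1 − e^(−kτ)) = 1 / (1 − 0.2230) = 1.287
Steady-state trough = C₀ × R × e^(−kτ) = 2.44 × 1.287 × 0.2230 = 0.7003 mg/L

0.700 mg/L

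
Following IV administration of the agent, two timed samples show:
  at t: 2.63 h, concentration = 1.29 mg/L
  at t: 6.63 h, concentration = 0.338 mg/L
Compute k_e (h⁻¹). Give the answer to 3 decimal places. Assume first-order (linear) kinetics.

k = ln(C₁/C₂) / (t₂ − t₁) = ln(1.29/0.338) / (6.63 − 2.63)
  = 1.339 / 4.000 = 0.3348 h⁻¹

0.335 h⁻¹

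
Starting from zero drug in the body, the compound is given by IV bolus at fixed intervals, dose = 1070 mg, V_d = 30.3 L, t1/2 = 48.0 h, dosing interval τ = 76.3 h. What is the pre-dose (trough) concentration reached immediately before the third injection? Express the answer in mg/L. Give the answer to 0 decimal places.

C₀ per dose = Dose / Vd = 1070 / 30.3 = 35.31 mg/L
k = ln2 / t½ = 0.693147 / 48.0 = 0.01444 h⁻¹
Fraction remaining after one interval: r = e^(−kτ) = e^(−0.01444 × 76.3) = 0.3323
Before dose 3, 2 doses have been given (aged 1τ, 2τ).
C_trough = C₀ × (r + r²) = 35.31 × (0.3323 + 0.1104) = 15.63 mg/L

16 mg/L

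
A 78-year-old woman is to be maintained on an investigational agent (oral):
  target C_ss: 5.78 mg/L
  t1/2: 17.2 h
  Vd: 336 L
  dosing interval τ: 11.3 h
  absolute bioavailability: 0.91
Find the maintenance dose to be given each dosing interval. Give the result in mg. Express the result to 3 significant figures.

972 mg

k = ln2 / t½ = 0.693147 / 17.2 = 0.04030 h⁻¹
CL = k × Vd = 0.04030 × 336 = 13.54 L/h
At steady state, F × (Dose/τ) = Css × CL.
Dose = Css × CL × τ / F = 5.78 × 13.54 × 11.3 / 0.91 = 971.8 mg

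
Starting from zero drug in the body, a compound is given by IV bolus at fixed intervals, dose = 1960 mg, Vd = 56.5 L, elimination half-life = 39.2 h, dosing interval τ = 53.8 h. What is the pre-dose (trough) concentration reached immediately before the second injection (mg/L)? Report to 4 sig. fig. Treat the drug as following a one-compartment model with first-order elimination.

13.40 mg/L

C₀ per dose = Dose / Vd = 1960 / 56.5 = 34.69 mg/L
k = ln2 / t½ = 0.693147 / 39.2 = 0.01768 h⁻¹
Fraction remaining after one interval: r = e^(−kτ) = e^(−0.01768 × 53.8) = 0.3863
Before dose 2, 1 dose has been given (aged 1τ).
C_trough = C₀ × r = 34.69 × 0.3863 = 13.40 mg/L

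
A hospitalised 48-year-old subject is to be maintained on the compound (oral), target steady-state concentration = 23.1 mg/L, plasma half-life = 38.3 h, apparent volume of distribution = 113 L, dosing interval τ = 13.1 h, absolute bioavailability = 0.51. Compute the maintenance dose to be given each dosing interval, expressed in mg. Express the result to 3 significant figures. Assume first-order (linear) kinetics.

k = ln2 / t½ = 0.693147 / 38.3 = 0.01810 h⁻¹
CL = k × Vd = 0.01810 × 113 = 2.045 L/h
At steady state, F × (Dose/τ) = Css × CL.
Dose = Css × CL × τ / F = 23.1 × 2.045 × 13.1 / 0.51 = 1213 mg

1210 mg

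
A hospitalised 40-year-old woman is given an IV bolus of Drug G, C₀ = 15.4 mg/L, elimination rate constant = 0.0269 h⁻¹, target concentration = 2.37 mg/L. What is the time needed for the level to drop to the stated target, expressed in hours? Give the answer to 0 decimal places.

t = ln(C₀ / C) / k = ln(15.40 / 2.37) / 0.02690
  = ln(6.498) / 0.02690 = 1.871 / 0.02690 = 69.55 h

70 h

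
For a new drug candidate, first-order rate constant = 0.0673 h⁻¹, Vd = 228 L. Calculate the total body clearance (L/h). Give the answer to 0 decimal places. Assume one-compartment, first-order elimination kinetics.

15 L/h

CL = k × Vd = 0.0673 × 228 = 15.34 L/h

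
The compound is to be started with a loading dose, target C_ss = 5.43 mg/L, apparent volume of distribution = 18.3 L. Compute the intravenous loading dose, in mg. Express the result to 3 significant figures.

LD = Css × Vd = 5.43 × 18.3 = 99.37 mg

99.4 mg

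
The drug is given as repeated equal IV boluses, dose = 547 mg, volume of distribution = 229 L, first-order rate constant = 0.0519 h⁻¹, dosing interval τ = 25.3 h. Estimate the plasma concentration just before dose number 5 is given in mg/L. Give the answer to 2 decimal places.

0.87 mg/L

C₀ per dose = Dose / Vd = 547 / 229 = 2.389 mg/L
Fraction remaining after one interval: r = e^(−kτ) = e^(−0.05190 × 25.3) = 0.2690
Before dose 5, 4 doses have been given (aged 1τ, 2τ, 3τ, 4τ).
C_trough = C₀ × (r + r² + … + r^4) = C₀ × r(1−r^4)/(1−r)
        = 2.389 × 0.2690 × (1 − 0.005236) / (1 − 0.2690) = 0.8745 mg/L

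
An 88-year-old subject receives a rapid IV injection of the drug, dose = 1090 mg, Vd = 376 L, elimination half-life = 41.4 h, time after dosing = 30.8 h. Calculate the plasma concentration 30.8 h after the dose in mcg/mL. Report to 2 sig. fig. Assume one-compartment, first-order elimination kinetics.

1.7 mcg/mL

C₀ = Dose / Vd = 1090 / 376 = 2.899 mg/L
k = ln2 / t½ = 0.693147 / 41.4 = 0.01674 h⁻¹
C = C₀ · e^(−k·t) = 2.899 × e^(−0.01674 × 30.8)
  = 2.899 × 0.5971 = 1.731 mg/L
(1.731 mg/L = 1.731 mcg/mL)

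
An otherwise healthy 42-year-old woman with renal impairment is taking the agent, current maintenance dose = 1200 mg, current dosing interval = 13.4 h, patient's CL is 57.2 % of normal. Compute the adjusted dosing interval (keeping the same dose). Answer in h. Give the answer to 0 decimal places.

To keep the same average steady-state level, dosing rate must scale with clearance.
CL ratio = 57.2 / 100 = 0.5720
New interval (same dose) = 13.4 / 0.5720 = 23.43 h

23 h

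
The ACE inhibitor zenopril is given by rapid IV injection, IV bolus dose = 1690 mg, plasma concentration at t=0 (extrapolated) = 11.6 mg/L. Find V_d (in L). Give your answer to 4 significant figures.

Vd = Dose / C₀ = 1690 / 11.6 = 145.7 L

145.7 L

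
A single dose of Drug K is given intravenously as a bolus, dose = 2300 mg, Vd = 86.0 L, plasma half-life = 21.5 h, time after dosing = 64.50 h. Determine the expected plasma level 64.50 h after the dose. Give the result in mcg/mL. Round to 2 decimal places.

C₀ = Dose / Vd = 2300 / 86.0 = 26.74 mg/L
k = ln2 / t½ = 0.693147 / 21.5 = 0.03224 h⁻¹
t / t½ = 64.50 / 21.5 = 3 half-lives
C = C₀ × (1/2)^3 = 26.74 × 0.1250 = 3.343 mg/L
(3.343 mg/L = 3.343 mcg/mL)

3.34 mcg/mL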